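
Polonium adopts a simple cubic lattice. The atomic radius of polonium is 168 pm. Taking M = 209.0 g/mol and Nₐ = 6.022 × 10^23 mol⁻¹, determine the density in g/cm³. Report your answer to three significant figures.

In a simple cubic lattice, atoms touch along the cell edge, so a = 2r, giving a = 336.0 pm = 3.360 × 10^-8 cm.
With Z = 1, ρ = Z·M/(N_A·a³) = 1 × 209.0 / (6.022 × 10²³ × 3.793 × 10^-23) = 9.149 g/cm³.

9.15 g/cm³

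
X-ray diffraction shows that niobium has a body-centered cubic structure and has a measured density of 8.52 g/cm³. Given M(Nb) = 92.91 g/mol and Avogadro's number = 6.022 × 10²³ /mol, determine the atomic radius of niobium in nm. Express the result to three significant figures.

For a BCC cell (Z = 2), a³ = Z·M/(N_A·ρ) = 2 × 92.91 / (6.022 × 10²³ × 8.520) = 3.622 × 10^-23 cm³, so a = 3.309 × 10^-8 cm = 0.3309 nm.
Atoms touch along the body diagonal, so √3·a = 4r, so r = 0.4330 × a = 0.143 nm.

0.143 nm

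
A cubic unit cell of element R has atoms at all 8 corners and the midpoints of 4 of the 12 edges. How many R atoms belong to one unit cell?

2

Corner atoms are shared by 8 cells (1/8 each), edge atoms by 4 (1/4 each).
Net atoms = 8 × 1/8 + 4 × 1/4 = 1 + 1 = 2.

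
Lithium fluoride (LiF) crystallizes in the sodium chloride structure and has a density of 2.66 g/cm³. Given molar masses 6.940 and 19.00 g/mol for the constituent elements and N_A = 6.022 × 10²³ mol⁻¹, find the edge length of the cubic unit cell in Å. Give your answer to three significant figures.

M(LiF) = 25.94 g/mol; Z = 4 formula units per cell.
a³ = Z·M/(N_A·ρ) = 4 × 25.94 / (6.022 × 10²³ × 2.66) = 6.478 × 10^-23 cm³, so a = 4.016 × 10^-8 cm = 4.02 Å.

4.02 Å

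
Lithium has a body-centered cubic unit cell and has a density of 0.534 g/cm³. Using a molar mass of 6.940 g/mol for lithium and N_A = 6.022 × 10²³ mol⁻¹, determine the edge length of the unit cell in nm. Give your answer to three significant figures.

0.351 nm

With Z = 2 atoms per BCC cell, a³ = Z·M/(N_A·ρ) = 2 × 6.940 / (6.022 × 10²³ × 0.5340 g/cm³) = 4.316 × 10^-23 cm³.
a = (4.316 × 10^-23)^(1/3) = 3.508 × 10^-8 cm = 0.351 nm.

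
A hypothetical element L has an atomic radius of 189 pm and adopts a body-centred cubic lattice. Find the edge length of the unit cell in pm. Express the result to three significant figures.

436 pm

In a BCC lattice, atoms touch along the body diagonal, so √3·a = 4r.
a = 4r/√3 = 4 × 189 / 1.7321 = 436 pm.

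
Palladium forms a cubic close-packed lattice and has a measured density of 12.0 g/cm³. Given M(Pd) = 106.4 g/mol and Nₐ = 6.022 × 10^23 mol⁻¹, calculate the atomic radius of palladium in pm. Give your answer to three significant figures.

138 pm

For an FCC cell (Z = 4), a³ = Z·M/(N_A·ρ) = 4 × 106.4 / (6.022 × 10²³ × 12.00) = 5.890 × 10^-23 cm³, so a = 3.891 × 10^-8 cm = 389.1 pm.
Atoms touch along the face diagonal, so √2·a = 4r, so r = 0.3536 × a = 138 pm.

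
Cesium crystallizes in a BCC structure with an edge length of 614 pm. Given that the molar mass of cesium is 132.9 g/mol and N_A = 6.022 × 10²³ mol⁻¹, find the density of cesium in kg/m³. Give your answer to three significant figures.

A BCC unit cell contains Z = 2 atoms.
Cell volume: a³ = (614 pm)³ = (6.140 × 10^-8 cm)³ = 2.315 × 10^-22 cm³.
ρ = Z·M/(N_A·a³) = 2 × 132.9 / (6.022 × 10²³ × 2.315 × 10^-22) = 1.907 g/cm³ = 1910 kg/m³.

1910 kg/m³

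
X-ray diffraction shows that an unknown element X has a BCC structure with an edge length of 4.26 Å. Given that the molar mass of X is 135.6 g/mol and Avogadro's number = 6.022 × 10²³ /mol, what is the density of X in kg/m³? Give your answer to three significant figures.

5830 kg/m³

A BCC unit cell contains Z = 2 atoms.
Cell volume: a³ = (4.26 Å)³ = (4.260 × 10^-8 cm)³ = 7.731 × 10^-23 cm³.
ρ = Z·M/(N_A·a³) = 2 × 135.6 / (6.022 × 10²³ × 7.731 × 10^-23) = 5.825 g/cm³ = 5830 kg/m³.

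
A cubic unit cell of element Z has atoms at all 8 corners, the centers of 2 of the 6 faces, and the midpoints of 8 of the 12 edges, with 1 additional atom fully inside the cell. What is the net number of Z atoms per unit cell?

5

Corner atoms are shared by 8 cells (1/8 each), face atoms by 2 (1/2 each), edge atoms by 4 (1/4 each), interior atoms are unshared.
Net atoms = 8 × 1/8 + 2 × 1/2 + 8 × 1/4 + 1 = 1 + 1 + 2 + 1 = 5.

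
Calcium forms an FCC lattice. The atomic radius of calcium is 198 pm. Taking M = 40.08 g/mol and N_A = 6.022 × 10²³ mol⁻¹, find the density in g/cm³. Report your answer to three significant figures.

In an FCC lattice, atoms touch along the face diagonal, so √2·a = 4r, giving a = 560.0 pm = 5.600 × 10^-8 cm.
With Z = 4, ρ = Z·M/(N_A·a³) = 4 × 40.08 / (6.022 × 10²³ × 1.756 × 10^-22) = 1.516 g/cm³.

1.52 g/cm³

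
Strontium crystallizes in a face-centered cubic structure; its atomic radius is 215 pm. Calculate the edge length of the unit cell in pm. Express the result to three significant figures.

In an FCC lattice, atoms touch along the face diagonal, so √2·a = 4r.
a = 4r/√2 = 4 × 215 / 1.4142 = 608 pm.

608 pm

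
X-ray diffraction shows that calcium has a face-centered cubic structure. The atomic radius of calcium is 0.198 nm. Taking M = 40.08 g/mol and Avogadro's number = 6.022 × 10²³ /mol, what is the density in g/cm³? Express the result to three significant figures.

In an FCC lattice, atoms touch along the face diagonal, so √2·a = 4r, giving a = 0.5600 nm = 5.600 × 10^-8 cm.
With Z = 4, ρ = Z·M/(N_A·a³) = 4 × 40.08 / (6.022 × 10²³ × 1.756 × 10^-22) = 1.516 g/cm³.

1.52 g/cm³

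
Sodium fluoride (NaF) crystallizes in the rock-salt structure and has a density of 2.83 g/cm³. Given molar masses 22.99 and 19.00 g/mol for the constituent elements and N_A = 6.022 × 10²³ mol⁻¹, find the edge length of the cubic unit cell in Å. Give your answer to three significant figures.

M(NaF) = 41.99 g/mol; Z = 4 formula units per cell.
a³ = Z·M/(N_A·ρ) = 4 × 41.99 / (6.022 × 10²³ × 2.83) = 9.856 × 10^-23 cm³, so a = 4.619 × 10^-8 cm = 4.62 Å.

4.62 Å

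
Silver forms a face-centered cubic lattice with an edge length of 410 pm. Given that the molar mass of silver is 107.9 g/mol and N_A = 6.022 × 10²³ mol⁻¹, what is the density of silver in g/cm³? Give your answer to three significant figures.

10.4 g/cm³

An FCC unit cell contains Z = 4 atoms.
Cell volume: a³ = (410 pm)³ = (4.100 × 10^-8 cm)³ = 6.892 × 10^-23 cm³.
ρ = Z·M/(N_A·a³) = 4 × 107.9 / (6.022 × 10²³ × 6.892 × 10^-23) = 10.40 g/cm³.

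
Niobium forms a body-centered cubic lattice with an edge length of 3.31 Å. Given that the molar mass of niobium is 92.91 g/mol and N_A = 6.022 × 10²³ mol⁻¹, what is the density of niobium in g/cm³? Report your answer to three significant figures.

8.51 g/cm³

A BCC unit cell contains Z = 2 atoms.
Cell volume: a³ = (3.31 Å)³ = (3.310 × 10^-8 cm)³ = 3.626 × 10^-23 cm³.
ρ = Z·M/(N_A·a³) = 2 × 92.91 / (6.022 × 10²³ × 3.626 × 10^-23) = 8.509 g/cm³.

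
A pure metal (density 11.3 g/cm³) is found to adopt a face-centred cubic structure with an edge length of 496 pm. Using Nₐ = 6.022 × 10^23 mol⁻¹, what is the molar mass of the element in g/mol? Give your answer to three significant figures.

An FCC cell has Z = 4 atoms; a = 4.960 × 10^-8 cm.
M = ρ·N_A·a³/Z = 11.3 × 6.022 × 10²³ × 1.220 × 10^-22 / 4 = 208 g/mol.

208 g/mol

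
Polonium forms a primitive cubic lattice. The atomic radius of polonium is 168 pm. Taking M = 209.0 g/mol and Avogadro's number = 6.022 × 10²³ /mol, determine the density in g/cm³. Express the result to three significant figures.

9.15 g/cm³

In a simple cubic lattice, atoms touch along the cell edge, so a = 2r, giving a = 336.0 pm = 3.360 × 10^-8 cm.
With Z = 1, ρ = Z·M/(N_A·a³) = 1 × 209.0 / (6.022 × 10²³ × 3.793 × 10^-23) = 9.149 g/cm³.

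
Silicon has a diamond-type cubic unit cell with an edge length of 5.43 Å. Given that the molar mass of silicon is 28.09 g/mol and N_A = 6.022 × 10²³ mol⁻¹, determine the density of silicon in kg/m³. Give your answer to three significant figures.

2330 kg/m³

A diamond cubic unit cell contains Z = 8 atoms.
Cell volume: a³ = (5.43 Å)³ = (5.430 × 10^-8 cm)³ = 1.601 × 10^-22 cm³.
ρ = Z·M/(N_A·a³) = 8 × 28.09 / (6.022 × 10²³ × 1.601 × 10^-22) = 2.331 g/cm³ = 2330 kg/m³.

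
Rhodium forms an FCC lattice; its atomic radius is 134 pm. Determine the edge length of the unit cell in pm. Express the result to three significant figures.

In an FCC lattice, atoms touch along the face diagonal, so √2·a = 4r.
a = 4r/√2 = 4 × 134 / 1.4142 = 379 pm.

379 pm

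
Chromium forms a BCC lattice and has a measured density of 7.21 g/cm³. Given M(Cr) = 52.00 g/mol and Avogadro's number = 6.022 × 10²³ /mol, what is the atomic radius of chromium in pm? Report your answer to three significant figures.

125 pm

For a BCC cell (Z = 2), a³ = Z·M/(N_A·ρ) = 2 × 52.00 / (6.022 × 10²³ × 7.210) = 2.395 × 10^-23 cm³, so a = 2.883 × 10^-8 cm = 288.3 pm.
Atoms touch along the body diagonal, so √3·a = 4r, so r = 0.4330 × a = 125 pm.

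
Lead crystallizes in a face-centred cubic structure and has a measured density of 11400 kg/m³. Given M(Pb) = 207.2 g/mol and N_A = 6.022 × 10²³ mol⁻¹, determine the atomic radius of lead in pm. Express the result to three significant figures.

For an FCC cell (Z = 4), a³ = Z·M/(N_A·ρ) = 4 × 207.2 / (6.022 × 10²³ × 11.40) = 1.207 × 10^-22 cm³, so a = 4.942 × 10^-8 cm = 494.2 pm.
Atoms touch along the face diagonal, so √2·a = 4r, so r = 0.3536 × a = 175 pm.

175 pm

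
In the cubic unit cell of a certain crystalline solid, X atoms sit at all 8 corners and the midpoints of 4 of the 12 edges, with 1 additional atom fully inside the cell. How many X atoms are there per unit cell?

3

Corner atoms are shared by 8 cells (1/8 each), edge atoms by 4 (1/4 each), interior atoms are unshared.
Net atoms = 8 × 1/8 + 4 × 1/4 + 1 = 1 + 1 + 1 = 3.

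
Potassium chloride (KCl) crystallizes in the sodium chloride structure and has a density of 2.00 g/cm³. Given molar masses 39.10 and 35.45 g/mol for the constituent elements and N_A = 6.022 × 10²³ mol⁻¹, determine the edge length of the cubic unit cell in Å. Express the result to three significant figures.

6.28 Å

M(KCl) = 74.55 g/mol; Z = 4 formula units per cell.
a³ = Z·M/(N_A·ρ) = 4 × 74.55 / (6.022 × 10²³ × 2.00) = 2.476 × 10^-22 cm³, so a = 6.279 × 10^-8 cm = 6.28 Å.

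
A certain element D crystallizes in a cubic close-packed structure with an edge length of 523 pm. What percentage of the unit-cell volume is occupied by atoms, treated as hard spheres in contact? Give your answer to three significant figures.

74.0%

In an FCC lattice atoms touch along the face diagonal, so √2·a = 4r, so r = 0.3536a = 184.9 pm.
Packing fraction = Z·(4/3)πr³ / a³ = 4 × (4/3)π × (184.9)³ / (523)³ = 0.7405 = 74.0%.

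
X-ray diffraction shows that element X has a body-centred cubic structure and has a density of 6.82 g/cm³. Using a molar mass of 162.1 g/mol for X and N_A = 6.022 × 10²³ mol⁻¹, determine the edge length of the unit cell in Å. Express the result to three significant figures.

4.29 Å

With Z = 2 atoms per BCC cell, a³ = Z·M/(N_A·ρ) = 2 × 162.1 / (6.022 × 10²³ × 6.820 g/cm³) = 7.894 × 10^-23 cm³.
a = (7.894 × 10^-23)^(1/3) = 4.290 × 10^-8 cm = 4.29 Å.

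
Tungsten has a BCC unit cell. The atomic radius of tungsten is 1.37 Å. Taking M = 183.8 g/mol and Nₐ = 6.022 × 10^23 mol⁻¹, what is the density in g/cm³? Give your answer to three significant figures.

In a BCC lattice, atoms touch along the body diagonal, so √3·a = 4r, giving a = 3.164 Å = 3.164 × 10^-8 cm.
With Z = 2, ρ = Z·M/(N_A·a³) = 2 × 183.8 / (6.022 × 10²³ × 3.167 × 10^-23) = 19.27 g/cm³.

19.3 g/cm³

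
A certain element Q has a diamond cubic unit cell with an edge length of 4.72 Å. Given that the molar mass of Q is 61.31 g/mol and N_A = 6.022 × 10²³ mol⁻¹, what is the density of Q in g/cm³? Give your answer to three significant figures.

7.75 g/cm³

A diamond cubic unit cell contains Z = 8 atoms.
Cell volume: a³ = (4.72 Å)³ = (4.720 × 10^-8 cm)³ = 1.052 × 10^-22 cm³.
ρ = Z·M/(N_A·a³) = 8 × 61.31 / (6.022 × 10²³ × 1.052 × 10^-22) = 7.746 g/cm³.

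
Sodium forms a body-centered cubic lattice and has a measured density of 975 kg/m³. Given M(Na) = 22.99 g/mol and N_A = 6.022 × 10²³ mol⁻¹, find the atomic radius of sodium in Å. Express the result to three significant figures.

For a BCC cell (Z = 2), a³ = Z·M/(N_A·ρ) = 2 × 22.99 / (6.022 × 10²³ × 0.9750) = 7.831 × 10^-23 cm³, so a = 4.278 × 10^-8 cm = 4.278 Å.
Atoms touch along the body diagonal, so √3·a = 4r, so r = 0.4330 × a = 1.85 Å.

1.85 Å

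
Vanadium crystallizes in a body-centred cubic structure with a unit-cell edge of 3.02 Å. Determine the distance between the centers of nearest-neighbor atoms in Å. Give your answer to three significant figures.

In a BCC structure, atoms touch along the body diagonal, so √3·a = 4r; the nearest-neighbor distance equals 2r = 0.8660·a.
d = 0.8660 × 3.02 = 2.62 Å.

2.62 Å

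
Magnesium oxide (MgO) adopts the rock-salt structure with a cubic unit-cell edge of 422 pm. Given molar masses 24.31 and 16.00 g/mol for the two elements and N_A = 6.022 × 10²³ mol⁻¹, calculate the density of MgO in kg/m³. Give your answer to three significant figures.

The rock-salt structure contains Z = 4 formula units per cell; M(MgO) = 24.31 + 16.00 = 40.31 g/mol.
a³ = (4.220 × 10^-8 cm)³ = 7.515 × 10^-23 cm³.
ρ = 4 × 40.31 / (6.022 × 10²³ × 7.515 × 10^-23) = 3.563 g/cm³ = 3560 kg/m³.

3560 kg/m³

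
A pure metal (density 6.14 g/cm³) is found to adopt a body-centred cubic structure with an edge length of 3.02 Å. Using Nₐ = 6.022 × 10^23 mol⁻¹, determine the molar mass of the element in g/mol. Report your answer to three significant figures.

A BCC cell has Z = 2 atoms; a = 3.020 × 10^-8 cm.
M = ρ·N_A·a³/Z = 6.14 × 6.022 × 10²³ × 2.754 × 10^-23 / 2 = 50.9 g/mol.

50.9 g/mol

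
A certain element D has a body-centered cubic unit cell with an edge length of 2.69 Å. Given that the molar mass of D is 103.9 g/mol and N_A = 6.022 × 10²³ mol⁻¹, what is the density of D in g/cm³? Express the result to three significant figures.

17.7 g/cm³

A BCC unit cell contains Z = 2 atoms.
Cell volume: a³ = (2.69 Å)³ = (2.690 × 10^-8 cm)³ = 1.947 × 10^-23 cm³.
ρ = Z·M/(N_A·a³) = 2 × 103.9 / (6.022 × 10²³ × 1.947 × 10^-23) = 17.73 g/cm³.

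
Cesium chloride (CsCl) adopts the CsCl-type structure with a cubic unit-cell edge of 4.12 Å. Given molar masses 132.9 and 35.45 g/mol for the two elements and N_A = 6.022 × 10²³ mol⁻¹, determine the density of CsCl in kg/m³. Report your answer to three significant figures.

The CsCl-type structure contains Z = 1 formula unit per cell; M(CsCl) = 132.9 + 35.45 = 168.35 g/mol.
a³ = (4.120 × 10^-8 cm)³ = 6.993 × 10^-23 cm³.
ρ = 1 × 168.35 / (6.022 × 10²³ × 6.993 × 10^-23) = 3.997 g/cm³ = 4000 kg/m³.

4000 kg/m³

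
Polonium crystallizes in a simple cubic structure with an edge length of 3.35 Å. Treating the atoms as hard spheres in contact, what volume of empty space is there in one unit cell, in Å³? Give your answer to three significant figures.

In a simple cubic lattice atoms touch along the cell edge, so a = 2r, so r = 0.5000a = 1.675 Å.
V_cell = a³ = 37.60 Å³; V_atoms = 1 × (4/3)πr³ = 19.68 Å³.
Empty space = 37.60 − 19.68 = 17.9 Å³.

17.9 Å³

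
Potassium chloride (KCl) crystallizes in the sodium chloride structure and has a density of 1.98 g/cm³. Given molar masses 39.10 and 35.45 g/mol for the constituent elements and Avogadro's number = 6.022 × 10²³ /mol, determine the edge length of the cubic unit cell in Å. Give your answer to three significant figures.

6.30 Å

M(KCl) = 74.55 g/mol; Z = 4 formula units per cell.
a³ = Z·M/(N_A·ρ) = 4 × 74.55 / (6.022 × 10²³ × 1.98) = 2.501 × 10^-22 cm³, so a = 6.300 × 10^-8 cm = 6.30 Å.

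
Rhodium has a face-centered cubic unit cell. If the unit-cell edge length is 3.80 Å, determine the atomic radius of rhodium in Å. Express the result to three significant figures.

In an FCC lattice, atoms touch along the face diagonal, so √2·a = 4r.
r = √2·a/4 = 1.4142 × 3.80 / 4 = 1.34 Å.

1.34 Å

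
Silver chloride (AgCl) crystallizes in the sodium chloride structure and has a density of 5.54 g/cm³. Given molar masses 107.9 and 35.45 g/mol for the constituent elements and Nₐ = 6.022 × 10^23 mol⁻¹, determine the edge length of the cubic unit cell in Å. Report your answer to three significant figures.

M(AgCl) = 143.35 g/mol; Z = 4 formula units per cell.
a³ = Z·M/(N_A·ρ) = 4 × 143.35 / (6.022 × 10²³ × 5.54) = 1.719 × 10^-22 cm³, so a = 5.560 × 10^-8 cm = 5.56 Å.

5.56 Å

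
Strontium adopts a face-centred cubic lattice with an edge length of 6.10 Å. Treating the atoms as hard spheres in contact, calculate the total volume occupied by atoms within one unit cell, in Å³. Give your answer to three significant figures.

168 Å³

In an FCC lattice atoms touch along the face diagonal, so √2·a = 4r, so r = 0.3536a = 2.157 Å.
V_atoms = Z × (4/3)πr³ = 4 × (4/3)π × (2.157)³ = 168 Å³.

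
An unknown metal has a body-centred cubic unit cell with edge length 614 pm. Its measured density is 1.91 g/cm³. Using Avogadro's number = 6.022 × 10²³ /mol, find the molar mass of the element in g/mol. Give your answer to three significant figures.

133 g/mol

A BCC cell has Z = 2 atoms; a = 6.140 × 10^-8 cm.
M = ρ·N_A·a³/Z = 1.91 × 6.022 × 10²³ × 2.315 × 10^-22 / 2 = 133 g/mol.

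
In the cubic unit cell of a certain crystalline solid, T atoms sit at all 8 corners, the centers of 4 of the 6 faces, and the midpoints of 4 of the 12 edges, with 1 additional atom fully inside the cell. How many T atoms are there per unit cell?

Corner atoms are shared by 8 cells (1/8 each), face atoms by 2 (1/2 each), edge atoms by 4 (1/4 each), interior atoms are unshared.
Net atoms = 8 × 1/8 + 4 × 1/2 + 4 × 1/4 + 1 = 1 + 2 + 1 + 1 = 5.

5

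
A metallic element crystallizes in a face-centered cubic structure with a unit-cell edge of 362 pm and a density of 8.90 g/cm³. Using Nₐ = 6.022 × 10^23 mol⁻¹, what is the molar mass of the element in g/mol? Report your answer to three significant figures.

An FCC cell has Z = 4 atoms; a = 3.620 × 10^-8 cm.
M = ρ·N_A·a³/Z = 8.90 × 6.022 × 10²³ × 4.744 × 10^-23 / 4 = 63.6 g/mol.

63.6 g/mol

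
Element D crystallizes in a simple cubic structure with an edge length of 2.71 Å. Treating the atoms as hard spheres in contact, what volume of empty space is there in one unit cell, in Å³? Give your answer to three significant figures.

In a simple cubic lattice atoms touch along the cell edge, so a = 2r, so r = 0.5000a = 1.355 Å.
V_cell = a³ = 19.90 Å³; V_atoms = 1 × (4/3)πr³ = 10.42 Å³.
Empty space = 19.90 − 10.42 = 9.48 Å³.

9.48 Å³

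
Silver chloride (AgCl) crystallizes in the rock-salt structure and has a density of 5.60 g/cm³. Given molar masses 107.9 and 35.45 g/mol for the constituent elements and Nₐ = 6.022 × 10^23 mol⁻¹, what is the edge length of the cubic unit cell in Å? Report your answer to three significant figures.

5.54 Å

M(AgCl) = 143.35 g/mol; Z = 4 formula units per cell.
a³ = Z·M/(N_A·ρ) = 4 × 143.35 / (6.022 × 10²³ × 5.60) = 1.700 × 10^-22 cm³, so a = 5.540 × 10^-8 cm = 5.54 Å.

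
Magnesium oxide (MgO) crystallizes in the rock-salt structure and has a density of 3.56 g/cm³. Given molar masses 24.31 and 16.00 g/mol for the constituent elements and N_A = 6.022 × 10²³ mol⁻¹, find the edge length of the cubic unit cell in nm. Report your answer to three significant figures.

0.422 nm

M(MgO) = 40.31 g/mol; Z = 4 formula units per cell.
a³ = Z·M/(N_A·ρ) = 4 × 40.31 / (6.022 × 10²³ × 3.56) = 7.521 × 10^-23 cm³, so a = 4.221 × 10^-8 cm = 0.422 nm.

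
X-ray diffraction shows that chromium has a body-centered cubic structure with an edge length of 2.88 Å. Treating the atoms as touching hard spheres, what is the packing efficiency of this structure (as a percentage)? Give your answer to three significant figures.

In a BCC lattice atoms touch along the body diagonal, so √3·a = 4r, so r = 0.4330a = 1.247 Å.
Packing fraction = Z·(4/3)πr³ / a³ = 2 × (4/3)π × (1.247)³ / (2.88)³ = 0.6802 = 68.0%.

68.0%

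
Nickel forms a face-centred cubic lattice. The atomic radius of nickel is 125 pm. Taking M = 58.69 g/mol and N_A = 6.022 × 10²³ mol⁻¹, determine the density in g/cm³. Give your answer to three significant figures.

8.82 g/cm³

In an FCC lattice, atoms touch along the face diagonal, so √2·a = 4r, giving a = 353.6 pm = 3.536 × 10^-8 cm.
With Z = 4, ρ = Z·M/(N_A·a³) = 4 × 58.69 / (6.022 × 10²³ × 4.419 × 10^-23) = 8.821 g/cm³.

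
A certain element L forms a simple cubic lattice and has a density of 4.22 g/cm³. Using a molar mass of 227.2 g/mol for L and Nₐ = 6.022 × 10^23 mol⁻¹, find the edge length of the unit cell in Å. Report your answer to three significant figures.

4.47 Å

With Z = 1 atom per simple cubic cell, a³ = Z·M/(N_A·ρ) = 1 × 227.2 / (6.022 × 10²³ × 4.220 g/cm³) = 8.940 × 10^-23 cm³.
a = (8.940 × 10^-23)^(1/3) = 4.471 × 10^-8 cm = 4.47 Å.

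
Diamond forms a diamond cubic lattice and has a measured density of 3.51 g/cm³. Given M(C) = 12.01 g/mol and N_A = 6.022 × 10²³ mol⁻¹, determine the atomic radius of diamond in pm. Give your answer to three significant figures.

For a diamond cubic cell (Z = 8), a³ = Z·M/(N_A·ρ) = 8 × 12.01 / (6.022 × 10²³ × 3.510) = 4.546 × 10^-23 cm³, so a = 3.569 × 10^-8 cm = 356.9 pm.
Nearest neighbors lie along the body diagonal with √3·a = 8r, so r = 0.2165 × a = 77.3 pm.

77.3 pm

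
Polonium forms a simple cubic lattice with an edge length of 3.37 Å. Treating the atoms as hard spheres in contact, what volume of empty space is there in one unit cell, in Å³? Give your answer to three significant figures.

18.2 Å³

In a simple cubic lattice atoms touch along the cell edge, so a = 2r, so r = 0.5000a = 1.685 Å.
V_cell = a³ = 38.27 Å³; V_atoms = 1 × (4/3)πr³ = 20.04 Å³.
Empty space = 38.27 − 20.04 = 18.2 Å³.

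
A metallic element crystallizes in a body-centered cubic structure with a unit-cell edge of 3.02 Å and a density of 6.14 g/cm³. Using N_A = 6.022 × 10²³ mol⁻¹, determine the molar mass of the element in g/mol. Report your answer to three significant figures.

A BCC cell has Z = 2 atoms; a = 3.020 × 10^-8 cm.
M = ρ·N_A·a³/Z = 6.14 × 6.022 × 10²³ × 2.754 × 10^-23 / 2 = 50.9 g/mol.

50.9 g/mol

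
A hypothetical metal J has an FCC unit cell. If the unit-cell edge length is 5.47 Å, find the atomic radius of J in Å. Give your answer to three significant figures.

1.93 Å

In an FCC lattice, atoms touch along the face diagonal, so √2·a = 4r.
r = √2·a/4 = 1.4142 × 5.47 / 4 = 1.93 Å.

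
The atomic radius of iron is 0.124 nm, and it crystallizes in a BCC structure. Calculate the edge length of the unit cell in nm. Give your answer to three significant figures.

In a BCC lattice, atoms touch along the body diagonal, so √3·a = 4r.
a = 4r/√3 = 4 × 0.124 / 1.7321 = 0.286 nm.

0.286 nm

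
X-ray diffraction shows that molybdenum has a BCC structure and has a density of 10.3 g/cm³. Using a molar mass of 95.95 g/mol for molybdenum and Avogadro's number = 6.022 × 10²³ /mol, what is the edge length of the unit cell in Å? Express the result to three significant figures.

With Z = 2 atoms per BCC cell, a³ = Z·M/(N_A·ρ) = 2 × 95.95 / (6.022 × 10²³ × 10.30 g/cm³) = 3.094 × 10^-23 cm³.
a = (3.094 × 10^-23)^(1/3) = 3.139 × 10^-8 cm = 3.14 Å.

3.14 Å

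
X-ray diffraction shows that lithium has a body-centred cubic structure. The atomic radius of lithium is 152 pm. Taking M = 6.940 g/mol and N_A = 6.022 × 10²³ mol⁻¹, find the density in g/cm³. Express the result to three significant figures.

In a BCC lattice, atoms touch along the body diagonal, so √3·a = 4r, giving a = 351.0 pm = 3.510 × 10^-8 cm.
With Z = 2, ρ = Z·M/(N_A·a³) = 2 × 6.940 / (6.022 × 10²³ × 4.325 × 10^-23) = 0.5329 g/cm³.

0.533 g/cm³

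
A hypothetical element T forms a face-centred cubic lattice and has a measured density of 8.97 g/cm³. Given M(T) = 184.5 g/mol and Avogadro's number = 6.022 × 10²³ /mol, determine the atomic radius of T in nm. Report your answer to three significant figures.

For an FCC cell (Z = 4), a³ = Z·M/(N_A·ρ) = 4 × 184.5 / (6.022 × 10²³ × 8.970) = 1.366 × 10^-22 cm³, so a = 5.150 × 10^-8 cm = 0.5150 nm.
Atoms touch along the face diagonal, so √2·a = 4r, so r = 0.3536 × a = 0.182 nm.

0.182 nm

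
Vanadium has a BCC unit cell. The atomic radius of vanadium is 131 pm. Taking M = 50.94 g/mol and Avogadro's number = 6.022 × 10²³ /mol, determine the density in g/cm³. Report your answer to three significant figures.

6.11 g/cm³

In a BCC lattice, atoms touch along the body diagonal, so √3·a = 4r, giving a = 302.5 pm = 3.025 × 10^-8 cm.
With Z = 2, ρ = Z·M/(N_A·a³) = 2 × 50.94 / (6.022 × 10²³ × 2.769 × 10^-23) = 6.110 g/cm³.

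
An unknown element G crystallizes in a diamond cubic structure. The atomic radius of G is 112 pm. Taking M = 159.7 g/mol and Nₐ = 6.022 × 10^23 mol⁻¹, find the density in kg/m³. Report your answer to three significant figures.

In a diamond cubic lattice, nearest neighbors lie along the body diagonal with √3·a = 8r, giving a = 517.3 pm = 5.173 × 10^-8 cm.
With Z = 8, ρ = Z·M/(N_A·a³) = 8 × 159.7 / (6.022 × 10²³ × 1.384 × 10^-22) = 15.33 g/cm³ = 15300 kg/m³.

15300 kg/m³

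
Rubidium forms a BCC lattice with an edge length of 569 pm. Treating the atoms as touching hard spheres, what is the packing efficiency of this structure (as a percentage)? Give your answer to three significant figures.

In a BCC lattice atoms touch along the body diagonal, so √3·a = 4r, so r = 0.4330a = 246.4 pm.
Packing fraction = Z·(4/3)πr³ / a³ = 2 × (4/3)π × (246.4)³ / (569)³ = 0.6802 = 68.0%.

68.0%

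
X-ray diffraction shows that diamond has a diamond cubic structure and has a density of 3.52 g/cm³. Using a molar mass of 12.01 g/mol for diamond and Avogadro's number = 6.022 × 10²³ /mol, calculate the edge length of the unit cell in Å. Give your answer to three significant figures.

With Z = 8 atoms per diamond cubic cell, a³ = Z·M/(N_A·ρ) = 8 × 12.01 / (6.022 × 10²³ × 3.520 g/cm³) = 4.533 × 10^-23 cm³.
a = (4.533 × 10^-23)^(1/3) = 3.565 × 10^-8 cm = 3.57 Å.

3.57 Å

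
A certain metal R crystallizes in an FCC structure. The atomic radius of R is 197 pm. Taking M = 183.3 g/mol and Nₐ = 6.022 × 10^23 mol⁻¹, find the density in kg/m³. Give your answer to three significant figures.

In an FCC lattice, atoms touch along the face diagonal, so √2·a = 4r, giving a = 557.2 pm = 5.572 × 10^-8 cm.
With Z = 4, ρ = Z·M/(N_A·a³) = 4 × 183.3 / (6.022 × 10²³ × 1.730 × 10^-22) = 7.038 g/cm³ = 7040 kg/m³.

7040 kg/m³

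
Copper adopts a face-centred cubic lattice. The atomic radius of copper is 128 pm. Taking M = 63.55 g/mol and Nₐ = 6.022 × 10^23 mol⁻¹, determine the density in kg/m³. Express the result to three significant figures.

In an FCC lattice, atoms touch along the face diagonal, so √2·a = 4r, giving a = 362.0 pm = 3.620 × 10^-8 cm.
With Z = 4, ρ = Z·M/(N_A·a³) = 4 × 63.55 / (6.022 × 10²³ × 4.745 × 10^-23) = 8.895 g/cm³ = 8900 kg/m³.

8900 kg/m³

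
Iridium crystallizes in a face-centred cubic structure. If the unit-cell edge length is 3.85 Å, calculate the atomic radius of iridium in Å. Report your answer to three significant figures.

1.36 Å

In an FCC lattice, atoms touch along the face diagonal, so √2·a = 4r.
r = √2·a/4 = 1.4142 × 3.85 / 4 = 1.36 Å.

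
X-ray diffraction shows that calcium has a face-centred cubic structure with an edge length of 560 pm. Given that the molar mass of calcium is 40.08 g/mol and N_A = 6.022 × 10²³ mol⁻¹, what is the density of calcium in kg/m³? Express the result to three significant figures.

An FCC unit cell contains Z = 4 atoms.
Cell volume: a³ = (560 pm)³ = (5.600 × 10^-8 cm)³ = 1.756 × 10^-22 cm³.
ρ = Z·M/(N_A·a³) = 4 × 40.08 / (6.022 × 10²³ × 1.756 × 10^-22) = 1.516 g/cm³ = 1520 kg/m³.

1520 kg/m³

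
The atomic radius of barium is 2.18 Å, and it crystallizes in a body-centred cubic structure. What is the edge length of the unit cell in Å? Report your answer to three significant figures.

5.03 Å

In a BCC lattice, atoms touch along the body diagonal, so √3·a = 4r.
a = 4r/√3 = 4 × 2.18 / 1.7321 = 5.03 Å.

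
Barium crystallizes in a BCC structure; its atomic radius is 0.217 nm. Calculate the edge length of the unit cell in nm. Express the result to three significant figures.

In a BCC lattice, atoms touch along the body diagonal, so √3·a = 4r.
a = 4r/√3 = 4 × 0.217 / 1.7321 = 0.501 nm.

0.501 nm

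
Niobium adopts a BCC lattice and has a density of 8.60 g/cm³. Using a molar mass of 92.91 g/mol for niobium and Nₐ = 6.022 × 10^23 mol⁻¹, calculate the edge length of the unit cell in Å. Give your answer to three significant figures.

With Z = 2 atoms per BCC cell, a³ = Z·M/(N_A·ρ) = 2 × 92.91 / (6.022 × 10²³ × 8.600 g/cm³) = 3.588 × 10^-23 cm³.
a = (3.588 × 10^-23)^(1/3) = 3.298 × 10^-8 cm = 3.30 Å.

3.30 Å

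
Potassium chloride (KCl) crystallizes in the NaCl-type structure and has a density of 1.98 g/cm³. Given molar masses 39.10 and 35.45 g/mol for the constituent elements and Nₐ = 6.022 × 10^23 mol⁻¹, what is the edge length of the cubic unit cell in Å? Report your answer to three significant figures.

M(KCl) = 74.55 g/mol; Z = 4 formula units per cell.
a³ = Z·M/(N_A·ρ) = 4 × 74.55 / (6.022 × 10²³ × 1.98) = 2.501 × 10^-22 cm³, so a = 6.300 × 10^-8 cm = 6.30 Å.

6.30 Å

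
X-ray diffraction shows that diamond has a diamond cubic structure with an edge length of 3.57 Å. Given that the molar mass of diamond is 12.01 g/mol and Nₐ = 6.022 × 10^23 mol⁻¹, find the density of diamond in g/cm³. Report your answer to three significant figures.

3.51 g/cm³

A diamond cubic unit cell contains Z = 8 atoms.
Cell volume: a³ = (3.57 Å)³ = (3.570 × 10^-8 cm)³ = 4.550 × 10^-23 cm³.
ρ = Z·M/(N_A·a³) = 8 × 12.01 / (6.022 × 10²³ × 4.550 × 10^-23) = 3.507 g/cm³.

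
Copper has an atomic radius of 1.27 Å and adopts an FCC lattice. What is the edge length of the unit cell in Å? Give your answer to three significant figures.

3.59 Å

In an FCC lattice, atoms touch along the face diagonal, so √2·a = 4r.
a = 4r/√2 = 4 × 1.27 / 1.4142 = 3.59 Å.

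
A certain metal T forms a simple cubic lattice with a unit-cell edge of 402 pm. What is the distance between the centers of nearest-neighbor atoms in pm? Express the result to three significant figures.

In a simple cubic structure, atoms touch along the cell edge, so a = 2r; the nearest-neighbor distance equals 2r = 1.000·a.
d = 1.000 × 402 = 402 pm.

402 pm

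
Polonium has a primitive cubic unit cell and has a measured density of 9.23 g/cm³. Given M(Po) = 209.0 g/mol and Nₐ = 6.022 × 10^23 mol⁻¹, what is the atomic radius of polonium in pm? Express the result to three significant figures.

168 pm

For a simple cubic cell (Z = 1), a³ = Z·M/(N_A·ρ) = 1 × 209.0 / (6.022 × 10²³ × 9.230) = 3.760 × 10^-23 cm³, so a = 3.350 × 10^-8 cm = 335.0 pm.
Atoms touch along the cell edge, so a = 2r, so r = 0.5000 × a = 168 pm.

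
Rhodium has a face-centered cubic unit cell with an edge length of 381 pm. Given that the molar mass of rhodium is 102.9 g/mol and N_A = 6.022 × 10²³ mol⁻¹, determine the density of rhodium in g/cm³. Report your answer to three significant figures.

An FCC unit cell contains Z = 4 atoms.
Cell volume: a³ = (381 pm)³ = (3.810 × 10^-8 cm)³ = 5.531 × 10^-23 cm³.
ρ = Z·M/(N_A·a³) = 4 × 102.9 / (6.022 × 10²³ × 5.531 × 10^-23) = 12.36 g/cm³.

12.4 g/cm³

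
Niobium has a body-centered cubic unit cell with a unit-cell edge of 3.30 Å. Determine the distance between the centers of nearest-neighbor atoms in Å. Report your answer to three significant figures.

In a BCC structure, atoms touch along the body diagonal, so √3·a = 4r; the nearest-neighbor distance equals 2r = 0.8660·a.
d = 0.8660 × 3.30 = 2.86 Å.

2.86 Å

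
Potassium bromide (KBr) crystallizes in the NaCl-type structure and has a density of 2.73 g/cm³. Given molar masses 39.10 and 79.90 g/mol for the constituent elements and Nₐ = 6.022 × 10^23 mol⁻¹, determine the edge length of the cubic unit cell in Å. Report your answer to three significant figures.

6.62 Å

M(KBr) = 119.0 g/mol; Z = 4 formula units per cell.
a³ = Z·M/(N_A·ρ) = 4 × 119.0 / (6.022 × 10²³ × 2.73) = 2.895 × 10^-22 cm³, so a = 6.616 × 10^-8 cm = 6.62 Å.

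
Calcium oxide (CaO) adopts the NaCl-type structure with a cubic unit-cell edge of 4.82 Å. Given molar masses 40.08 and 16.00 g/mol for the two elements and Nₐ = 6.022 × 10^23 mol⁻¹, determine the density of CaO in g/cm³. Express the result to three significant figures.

The NaCl-type structure contains Z = 4 formula units per cell; M(CaO) = 40.08 + 16.00 = 56.08 g/mol.
a³ = (4.820 × 10^-8 cm)³ = 1.120 × 10^-22 cm³.
ρ = 4 × 56.08 / (6.022 × 10²³ × 1.120 × 10^-22) = 3.326 g/cm³.

3.33 g/cm³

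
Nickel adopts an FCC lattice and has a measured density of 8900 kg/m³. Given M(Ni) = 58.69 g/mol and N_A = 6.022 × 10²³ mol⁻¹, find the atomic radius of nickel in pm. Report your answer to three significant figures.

For an FCC cell (Z = 4), a³ = Z·M/(N_A·ρ) = 4 × 58.69 / (6.022 × 10²³ × 8.900) = 4.380 × 10^-23 cm³, so a = 3.525 × 10^-8 cm = 352.5 pm.
Atoms touch along the face diagonal, so √2·a = 4r, so r = 0.3536 × a = 125 pm.

125 pm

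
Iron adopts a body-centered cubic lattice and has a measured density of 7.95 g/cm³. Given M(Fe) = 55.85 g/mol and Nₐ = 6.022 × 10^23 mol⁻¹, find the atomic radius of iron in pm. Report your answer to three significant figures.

124 pm

For a BCC cell (Z = 2), a³ = Z·M/(N_A·ρ) = 2 × 55.85 / (6.022 × 10²³ × 7.950) = 2.333 × 10^-23 cm³, so a = 2.857 × 10^-8 cm = 285.7 pm.
Atoms touch along the body diagonal, so √3·a = 4r, so r = 0.4330 × a = 124 pm.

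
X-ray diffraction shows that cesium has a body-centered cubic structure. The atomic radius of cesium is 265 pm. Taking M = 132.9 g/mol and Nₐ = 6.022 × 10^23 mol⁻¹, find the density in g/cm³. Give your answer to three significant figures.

In a BCC lattice, atoms touch along the body diagonal, so √3·a = 4r, giving a = 612.0 pm = 6.120 × 10^-8 cm.
With Z = 2, ρ = Z·M/(N_A·a³) = 2 × 132.9 / (6.022 × 10²³ × 2.292 × 10^-22) = 1.926 g/cm³.

1.93 g/cm³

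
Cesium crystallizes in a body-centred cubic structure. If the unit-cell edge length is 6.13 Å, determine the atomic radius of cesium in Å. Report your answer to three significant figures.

2.65 Å

In a BCC lattice, atoms touch along the body diagonal, so √3·a = 4r.
r = √3·a/4 = 1.7321 × 6.13 / 4 = 2.65 Å.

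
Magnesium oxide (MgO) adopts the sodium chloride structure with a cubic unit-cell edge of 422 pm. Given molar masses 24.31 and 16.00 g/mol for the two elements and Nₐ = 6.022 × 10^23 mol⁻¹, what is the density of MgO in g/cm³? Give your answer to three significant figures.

3.56 g/cm³

The sodium chloride structure contains Z = 4 formula units per cell; M(MgO) = 24.31 + 16.00 = 40.31 g/mol.
a³ = (4.220 × 10^-8 cm)³ = 7.515 × 10^-23 cm³.
ρ = 4 × 40.31 / (6.022 × 10²³ × 7.515 × 10^-23) = 3.563 g/cm³.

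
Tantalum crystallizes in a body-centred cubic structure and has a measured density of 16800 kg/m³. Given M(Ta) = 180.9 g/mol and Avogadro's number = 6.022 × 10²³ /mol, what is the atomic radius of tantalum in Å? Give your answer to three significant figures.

1.43 Å

For a BCC cell (Z = 2), a³ = Z·M/(N_A·ρ) = 2 × 180.9 / (6.022 × 10²³ × 16.80) = 3.576 × 10^-23 cm³, so a = 3.295 × 10^-8 cm = 3.295 Å.
Atoms touch along the body diagonal, so √3·a = 4r, so r = 0.4330 × a = 1.43 Å.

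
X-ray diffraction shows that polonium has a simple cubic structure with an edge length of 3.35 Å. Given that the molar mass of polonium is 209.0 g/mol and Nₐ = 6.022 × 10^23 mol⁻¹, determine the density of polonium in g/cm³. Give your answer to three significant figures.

9.23 g/cm³

A simple cubic unit cell contains Z = 1 atom.
Cell volume: a³ = (3.35 Å)³ = (3.350 × 10^-8 cm)³ = 3.760 × 10^-23 cm³.
ρ = Z·M/(N_A·a³) = 1 × 209.0 / (6.022 × 10²³ × 3.760 × 10^-23) = 9.231 g/cm³.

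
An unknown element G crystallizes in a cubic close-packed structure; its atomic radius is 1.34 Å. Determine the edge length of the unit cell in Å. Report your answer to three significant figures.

3.79 Å

In an FCC lattice, atoms touch along the face diagonal, so √2·a = 4r.
a = 4r/√2 = 4 × 1.34 / 1.4142 = 3.79 Å.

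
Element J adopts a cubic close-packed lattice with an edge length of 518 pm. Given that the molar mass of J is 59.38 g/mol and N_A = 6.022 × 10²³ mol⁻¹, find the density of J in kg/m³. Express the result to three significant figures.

2840 kg/m³

An FCC unit cell contains Z = 4 atoms.
Cell volume: a³ = (518 pm)³ = (5.180 × 10^-8 cm)³ = 1.390 × 10^-22 cm³.
ρ = Z·M/(N_A·a³) = 4 × 59.38 / (6.022 × 10²³ × 1.390 × 10^-22) = 2.838 g/cm³ = 2840 kg/m³.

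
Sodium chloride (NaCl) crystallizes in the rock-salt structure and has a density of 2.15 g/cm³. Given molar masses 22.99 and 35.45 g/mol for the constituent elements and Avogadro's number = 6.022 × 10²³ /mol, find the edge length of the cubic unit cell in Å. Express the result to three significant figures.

M(NaCl) = 58.44 g/mol; Z = 4 formula units per cell.
a³ = Z·M/(N_A·ρ) = 4 × 58.44 / (6.022 × 10²³ × 2.15) = 1.805 × 10^-22 cm³, so a = 5.652 × 10^-8 cm = 5.65 Å.

5.65 Å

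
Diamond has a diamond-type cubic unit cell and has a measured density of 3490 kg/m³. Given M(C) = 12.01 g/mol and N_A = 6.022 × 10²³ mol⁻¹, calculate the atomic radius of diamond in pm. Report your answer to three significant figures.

77.4 pm

For a diamond cubic cell (Z = 8), a³ = Z·M/(N_A·ρ) = 8 × 12.01 / (6.022 × 10²³ × 3.490) = 4.572 × 10^-23 cm³, so a = 3.576 × 10^-8 cm = 357.6 pm.
Nearest neighbors lie along the body diagonal with √3·a = 8r, so r = 0.2165 × a = 77.4 pm.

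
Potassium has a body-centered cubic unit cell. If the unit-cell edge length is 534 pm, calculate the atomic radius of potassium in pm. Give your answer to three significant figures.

231 pm

In a BCC lattice, atoms touch along the body diagonal, so √3·a = 4r.
r = √3·a/4 = 1.7321 × 534 / 4 = 231 pm.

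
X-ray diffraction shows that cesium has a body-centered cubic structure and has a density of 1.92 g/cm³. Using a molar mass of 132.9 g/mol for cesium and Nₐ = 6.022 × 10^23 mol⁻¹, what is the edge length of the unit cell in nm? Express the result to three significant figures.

0.613 nm

With Z = 2 atoms per BCC cell, a³ = Z·M/(N_A·ρ) = 2 × 132.9 / (6.022 × 10²³ × 1.920 g/cm³) = 2.299 × 10^-22 cm³.
a = (2.299 × 10^-22)^(1/3) = 6.126 × 10^-8 cm = 0.613 nm.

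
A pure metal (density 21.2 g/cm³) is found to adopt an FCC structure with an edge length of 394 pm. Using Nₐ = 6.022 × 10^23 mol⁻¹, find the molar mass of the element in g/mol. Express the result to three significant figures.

An FCC cell has Z = 4 atoms; a = 3.940 × 10^-8 cm.
M = ρ·N_A·a³/Z = 21.2 × 6.022 × 10²³ × 6.116 × 10^-23 / 4 = 195 g/mol.

195 g/mol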